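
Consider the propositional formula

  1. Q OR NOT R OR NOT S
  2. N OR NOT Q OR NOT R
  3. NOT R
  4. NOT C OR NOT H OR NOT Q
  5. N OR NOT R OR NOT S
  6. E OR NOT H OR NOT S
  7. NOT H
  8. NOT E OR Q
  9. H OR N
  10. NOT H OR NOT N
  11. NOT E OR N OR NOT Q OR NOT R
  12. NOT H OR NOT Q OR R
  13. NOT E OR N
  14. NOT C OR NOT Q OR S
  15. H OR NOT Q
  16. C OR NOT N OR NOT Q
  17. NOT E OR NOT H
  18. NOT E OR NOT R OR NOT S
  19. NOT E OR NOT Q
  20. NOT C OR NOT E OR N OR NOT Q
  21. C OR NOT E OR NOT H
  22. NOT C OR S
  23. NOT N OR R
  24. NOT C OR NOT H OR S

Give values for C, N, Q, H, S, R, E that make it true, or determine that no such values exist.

Case H = True:
  Clause (NOT H) is falsified — contradiction.
Case H = False:
  (NOT R) forces R = False.
  (H OR N) forces N = True.
  Clause (NOT N OR R) is falsified — contradiction.
Both cases fail, so the formula is unsatisfiable.

No satisfying assignment exists.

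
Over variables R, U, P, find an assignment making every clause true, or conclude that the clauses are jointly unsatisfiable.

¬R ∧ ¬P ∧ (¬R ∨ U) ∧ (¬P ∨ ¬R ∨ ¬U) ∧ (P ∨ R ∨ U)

Unit clause (¬R) forces R = False.
Unit clause (¬P) forces P = False.
In (P ∨ R ∨ U) only U is left, so U = True.
Check each clause:
  (¬R): ¬R holds.
  (¬P): ¬P holds.
  (¬R ∨ U): ¬R holds.
  (¬P ∨ ¬R ∨ ¬U): ¬P holds.
  (P ∨ R ∨ U): U holds.
All clauses satisfied.

R=F; U=T; P=F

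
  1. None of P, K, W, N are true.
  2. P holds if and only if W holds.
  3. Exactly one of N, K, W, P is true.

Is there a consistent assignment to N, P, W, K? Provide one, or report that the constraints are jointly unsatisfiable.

Case N = True:
  Constraint (1) is violated (N=T) — contradiction.
Case N = False:
  (1) forces P = False.
  (1) forces K = False.
  (1) forces W = False.
  Constraint (3) is violated (N=F, K=F, W=F, P=F) — contradiction.
Both cases fail — unsatisfiable.

Unsatisfiable — no assignment works.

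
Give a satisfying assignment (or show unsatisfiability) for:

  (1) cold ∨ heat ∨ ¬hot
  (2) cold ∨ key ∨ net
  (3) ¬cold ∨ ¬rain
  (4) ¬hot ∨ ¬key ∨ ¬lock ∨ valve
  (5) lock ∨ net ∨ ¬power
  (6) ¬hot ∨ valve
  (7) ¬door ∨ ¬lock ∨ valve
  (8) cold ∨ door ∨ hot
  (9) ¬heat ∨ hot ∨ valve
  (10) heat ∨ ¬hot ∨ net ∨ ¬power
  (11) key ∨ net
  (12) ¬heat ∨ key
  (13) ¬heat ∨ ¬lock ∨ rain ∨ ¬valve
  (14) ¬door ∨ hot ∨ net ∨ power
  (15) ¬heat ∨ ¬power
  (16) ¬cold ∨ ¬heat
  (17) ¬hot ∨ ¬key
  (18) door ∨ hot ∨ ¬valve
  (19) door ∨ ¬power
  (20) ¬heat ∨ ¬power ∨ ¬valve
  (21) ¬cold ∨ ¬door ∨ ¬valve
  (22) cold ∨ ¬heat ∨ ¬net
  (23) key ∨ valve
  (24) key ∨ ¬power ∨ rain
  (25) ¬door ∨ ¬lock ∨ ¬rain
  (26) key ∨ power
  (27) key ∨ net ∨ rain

Set valve = True.
Set net = True.
Set power = False.
  then (key ∨ power) forces key = True.
  then (¬hot ∨ ¬key) forces hot = False.
  then (door ∨ hot ∨ ¬valve) forces door = True.
  then (¬cold ∨ ¬door ∨ ¬valve) forces cold = False.
  then (cold ∨ ¬heat ∨ ¬net) forces heat = False.
Set lock = True.
  then (¬door ∨ ¬lock ∨ ¬rain) forces rain = False.
All clauses satisfied.

valve = True; net = True; power = False; cold = False; heat = False; key = True; lock = True; hot = False; rain = False; door = True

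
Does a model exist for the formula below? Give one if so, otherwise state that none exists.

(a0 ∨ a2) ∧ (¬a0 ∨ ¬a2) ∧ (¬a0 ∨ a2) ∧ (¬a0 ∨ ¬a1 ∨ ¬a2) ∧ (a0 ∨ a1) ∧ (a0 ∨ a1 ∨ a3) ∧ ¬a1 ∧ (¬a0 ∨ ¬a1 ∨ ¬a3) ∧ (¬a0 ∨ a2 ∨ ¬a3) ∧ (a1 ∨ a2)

UNSATISFIABLE

Case a1 = True:
  Clause (¬a1) is falsified — contradiction.
Case a1 = False:
  (a0 ∨ a1) forces a0 = True.
  (¬a0 ∨ ¬a2) forces a2 = False.
  Clause (¬a0 ∨ a2) is falsified — contradiction.
Both cases fail, so the formula is unsatisfiable.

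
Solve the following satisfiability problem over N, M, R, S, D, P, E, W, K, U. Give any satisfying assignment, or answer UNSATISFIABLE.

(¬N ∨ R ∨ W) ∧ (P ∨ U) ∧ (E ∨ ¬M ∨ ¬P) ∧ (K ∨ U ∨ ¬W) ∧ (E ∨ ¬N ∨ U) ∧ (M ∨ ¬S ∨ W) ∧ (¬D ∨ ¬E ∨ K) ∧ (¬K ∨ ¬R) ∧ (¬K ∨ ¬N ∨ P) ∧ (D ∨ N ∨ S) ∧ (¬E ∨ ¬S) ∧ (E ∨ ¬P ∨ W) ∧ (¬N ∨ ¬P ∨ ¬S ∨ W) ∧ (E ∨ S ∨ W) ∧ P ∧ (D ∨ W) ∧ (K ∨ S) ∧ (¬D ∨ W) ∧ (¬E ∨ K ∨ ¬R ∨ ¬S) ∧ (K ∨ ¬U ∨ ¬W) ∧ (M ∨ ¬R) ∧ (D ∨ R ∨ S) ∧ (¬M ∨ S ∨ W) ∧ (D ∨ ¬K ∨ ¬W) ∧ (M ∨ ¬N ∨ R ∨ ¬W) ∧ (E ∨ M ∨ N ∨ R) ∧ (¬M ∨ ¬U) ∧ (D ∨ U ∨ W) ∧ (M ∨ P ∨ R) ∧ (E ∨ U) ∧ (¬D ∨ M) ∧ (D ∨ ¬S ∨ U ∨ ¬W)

N = True, M = True, R = False, S = False, D = True, P = True, E = True, W = True, K = True, U = False

Unit clause (P) forces P = True.
Set N = True.
Try M = False:
  (M ∨ ¬R) forces R = False.
  (¬N ∨ R ∨ W) forces W = True.
  clause (M ∨ ¬N ∨ R ∨ ¬W) is falsified — backtrack.
So M = True.
  then (E ∨ ¬M ∨ ¬P) forces E = True.
  then (¬E ∨ ¬S) forces S = False.
  then (K ∨ S) forces K = True.
  then (¬M ∨ S ∨ W) forces W = True.
  then (D ∨ ¬K ∨ ¬W) forces D = True.
  then (¬M ∨ ¬U) forces U = False.
  then (¬K ∨ ¬R) forces R = False.
All clauses satisfied.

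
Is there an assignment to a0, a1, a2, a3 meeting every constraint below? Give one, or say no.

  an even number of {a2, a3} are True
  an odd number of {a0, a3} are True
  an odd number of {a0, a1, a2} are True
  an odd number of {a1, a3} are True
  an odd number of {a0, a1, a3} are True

a0=F; a1=F; a2=T; a3=T

{a2, a3}: 2 true → even ✓
{a0, a3}: 1 true → odd ✓
{a0, a1, a2}: 1 true → odd ✓
{a1, a3}: 1 true → odd ✓
{a0, a1, a3}: 1 true → odd ✓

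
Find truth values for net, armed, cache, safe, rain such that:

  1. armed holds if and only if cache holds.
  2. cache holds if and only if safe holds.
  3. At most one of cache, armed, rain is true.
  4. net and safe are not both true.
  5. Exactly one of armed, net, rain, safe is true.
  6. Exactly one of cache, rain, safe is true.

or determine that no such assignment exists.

net = False; armed = False; cache = False; safe = False; rain = True

  (1) armed=F, cache=F — same ✓
  (2) cache=F, safe=F — same ✓
  (3) {cache, armed, rain}: 1 true — at most one ✓
  (4) net=F, safe=F — not both ✓
  (5) {armed, net, rain, safe}: 1 true — exactly one ✓
  (6) {cache, rain, safe}: 1 true — exactly one ✓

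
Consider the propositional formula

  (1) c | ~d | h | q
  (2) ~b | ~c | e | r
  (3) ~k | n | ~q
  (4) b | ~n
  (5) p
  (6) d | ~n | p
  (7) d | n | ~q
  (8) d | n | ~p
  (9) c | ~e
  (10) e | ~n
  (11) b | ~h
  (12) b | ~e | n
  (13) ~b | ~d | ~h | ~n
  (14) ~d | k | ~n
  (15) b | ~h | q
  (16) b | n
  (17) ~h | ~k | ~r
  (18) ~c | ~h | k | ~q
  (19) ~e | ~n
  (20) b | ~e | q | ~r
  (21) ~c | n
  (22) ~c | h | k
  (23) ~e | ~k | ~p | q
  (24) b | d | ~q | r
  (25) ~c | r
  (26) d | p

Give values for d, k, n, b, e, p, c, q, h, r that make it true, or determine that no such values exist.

d=T, k=F, n=F, b=T, e=F, p=T, c=F, q=T, h=F, r=T

Unit clause (p) forces p = True.
Set d = True.
Set k = False.
  then (~d | k | ~n) forces n = False.
  then (b | n) forces b = True.
  then (~c | n) forces c = False.
  then (c | ~e) forces e = False.
Set q = True.
Set h = False.
Set r = True.
All clauses satisfied.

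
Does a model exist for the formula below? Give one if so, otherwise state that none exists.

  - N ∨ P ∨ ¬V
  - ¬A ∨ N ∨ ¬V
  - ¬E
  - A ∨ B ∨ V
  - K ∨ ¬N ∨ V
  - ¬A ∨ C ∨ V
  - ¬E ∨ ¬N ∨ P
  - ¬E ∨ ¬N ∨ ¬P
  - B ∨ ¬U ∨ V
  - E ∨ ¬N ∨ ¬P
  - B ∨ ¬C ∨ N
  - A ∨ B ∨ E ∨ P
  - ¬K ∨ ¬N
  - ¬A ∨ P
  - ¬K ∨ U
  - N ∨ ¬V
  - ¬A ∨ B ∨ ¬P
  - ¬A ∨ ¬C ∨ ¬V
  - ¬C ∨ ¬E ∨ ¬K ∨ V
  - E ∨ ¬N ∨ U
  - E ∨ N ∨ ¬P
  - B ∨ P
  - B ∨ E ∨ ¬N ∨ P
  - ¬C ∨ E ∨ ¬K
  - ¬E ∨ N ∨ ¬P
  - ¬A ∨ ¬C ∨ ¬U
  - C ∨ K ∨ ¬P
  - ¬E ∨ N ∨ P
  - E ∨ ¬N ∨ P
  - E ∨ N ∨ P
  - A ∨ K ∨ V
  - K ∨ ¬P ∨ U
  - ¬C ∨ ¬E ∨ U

Unsatisfiable — no assignment works.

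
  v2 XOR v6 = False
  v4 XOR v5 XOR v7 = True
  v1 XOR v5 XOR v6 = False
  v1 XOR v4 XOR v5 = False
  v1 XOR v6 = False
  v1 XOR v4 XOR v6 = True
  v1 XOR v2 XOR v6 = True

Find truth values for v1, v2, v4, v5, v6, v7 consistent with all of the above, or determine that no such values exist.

v1=T, v2=T, v4=T, v5=F, v6=T, v7=F

v2 XOR v6 = T XOR T = False ✓
v4 XOR v5 XOR v7 = T XOR F XOR F = True ✓
v1 XOR v5 XOR v6 = T XOR F XOR T = False ✓
v1 XOR v4 XOR v5 = T XOR T XOR F = False ✓
v1 XOR v6 = T XOR T = False ✓
v1 XOR v4 XOR v6 = T XOR T XOR T = True ✓
v1 XOR v2 XOR v6 = T XOR T XOR T = True ✓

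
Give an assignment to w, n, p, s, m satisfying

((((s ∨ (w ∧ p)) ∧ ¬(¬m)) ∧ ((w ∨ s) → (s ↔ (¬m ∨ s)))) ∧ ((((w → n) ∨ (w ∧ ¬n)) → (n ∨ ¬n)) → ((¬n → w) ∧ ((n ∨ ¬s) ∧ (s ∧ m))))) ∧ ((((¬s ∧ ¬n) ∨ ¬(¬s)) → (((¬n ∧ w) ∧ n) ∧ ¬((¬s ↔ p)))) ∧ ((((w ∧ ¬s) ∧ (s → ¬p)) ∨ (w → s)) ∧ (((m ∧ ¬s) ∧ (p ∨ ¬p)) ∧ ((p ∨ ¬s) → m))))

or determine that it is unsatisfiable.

UNSATISFIABLE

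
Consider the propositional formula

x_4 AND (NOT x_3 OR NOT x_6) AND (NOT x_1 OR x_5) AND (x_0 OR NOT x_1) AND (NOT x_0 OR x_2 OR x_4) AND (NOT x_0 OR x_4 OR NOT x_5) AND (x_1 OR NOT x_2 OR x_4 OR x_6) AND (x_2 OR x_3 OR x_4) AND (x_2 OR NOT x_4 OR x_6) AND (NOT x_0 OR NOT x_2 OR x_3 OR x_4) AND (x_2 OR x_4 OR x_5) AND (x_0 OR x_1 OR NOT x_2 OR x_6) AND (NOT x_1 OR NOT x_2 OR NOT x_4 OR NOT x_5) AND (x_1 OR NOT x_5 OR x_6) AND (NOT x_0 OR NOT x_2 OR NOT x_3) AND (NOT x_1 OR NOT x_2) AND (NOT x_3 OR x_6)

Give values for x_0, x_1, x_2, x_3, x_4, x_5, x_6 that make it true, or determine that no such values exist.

x_0 = False, x_1 = False, x_2 = False, x_3 = False, x_4 = True, x_5 = True, x_6 = True

Unit clause (x_4) forces x_4 = True.
Set x_0 = False.
  then (x_0 OR NOT x_1) forces x_1 = False.
Set x_2 = False.
  then (x_2 OR NOT x_4 OR x_6) forces x_6 = True.
  then (NOT x_3 OR NOT x_6) forces x_3 = False.
Set x_5 = True.
All clauses satisfied.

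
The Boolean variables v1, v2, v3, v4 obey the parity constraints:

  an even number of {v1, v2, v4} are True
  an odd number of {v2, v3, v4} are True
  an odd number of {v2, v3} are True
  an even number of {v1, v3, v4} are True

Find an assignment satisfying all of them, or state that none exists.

Adding constraints 1, 3, 4 mod 2: every variable appears an even number of times on the left, so the left side is 0.
But the right sides sum to 1 (mod 2). 0 ≠ 1 — the system is inconsistent.

No satisfying assignment exists.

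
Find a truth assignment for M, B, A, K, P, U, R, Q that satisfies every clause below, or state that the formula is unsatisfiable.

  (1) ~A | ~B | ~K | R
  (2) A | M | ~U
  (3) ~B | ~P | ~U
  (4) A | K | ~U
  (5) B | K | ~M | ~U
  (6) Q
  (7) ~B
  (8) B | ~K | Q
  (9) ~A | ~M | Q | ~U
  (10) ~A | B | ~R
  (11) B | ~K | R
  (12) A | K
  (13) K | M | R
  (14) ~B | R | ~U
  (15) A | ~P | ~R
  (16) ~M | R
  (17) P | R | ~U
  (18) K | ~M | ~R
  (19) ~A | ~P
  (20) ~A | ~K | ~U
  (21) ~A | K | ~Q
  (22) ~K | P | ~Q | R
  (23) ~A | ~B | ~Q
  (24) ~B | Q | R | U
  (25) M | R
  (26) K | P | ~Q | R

Unit clause (Q) forces Q = True.
Unit clause (~B) forces B = False.
Set M = True.
  then (~M | R) forces R = True.
  then (K | ~M | ~R) forces K = True.
  then (~A | B | ~R) forces A = False.
  then (A | ~P | ~R) forces P = False.
Set U = False.
All clauses satisfied.

M = True, B = False, A = False, K = True, P = False, U = False, R = True, Q = True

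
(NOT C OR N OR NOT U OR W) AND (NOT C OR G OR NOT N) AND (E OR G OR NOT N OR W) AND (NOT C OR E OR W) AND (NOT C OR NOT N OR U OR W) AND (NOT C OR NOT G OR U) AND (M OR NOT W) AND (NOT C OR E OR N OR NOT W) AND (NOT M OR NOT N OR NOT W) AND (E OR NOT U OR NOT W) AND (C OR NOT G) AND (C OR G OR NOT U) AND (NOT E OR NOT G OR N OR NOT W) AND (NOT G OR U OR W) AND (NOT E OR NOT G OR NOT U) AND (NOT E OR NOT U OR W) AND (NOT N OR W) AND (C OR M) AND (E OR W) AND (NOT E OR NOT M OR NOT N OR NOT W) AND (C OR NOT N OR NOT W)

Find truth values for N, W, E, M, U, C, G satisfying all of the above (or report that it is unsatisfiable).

Try N = True:
  (NOT N OR W) forces W = True.
  (M OR NOT W) forces M = True.
  clause (NOT M OR NOT N OR NOT W) is falsified — backtrack.
So N = False.
Set W = True.
  then (M OR NOT W) forces M = True.
Set E = True.
  then (NOT E OR NOT G OR N OR NOT W) forces G = False.
Set U = True.
  then (C OR G OR NOT U) forces C = True.
All clauses satisfied.

N = False, W = True, E = True, M = True, U = True, C = True, G = False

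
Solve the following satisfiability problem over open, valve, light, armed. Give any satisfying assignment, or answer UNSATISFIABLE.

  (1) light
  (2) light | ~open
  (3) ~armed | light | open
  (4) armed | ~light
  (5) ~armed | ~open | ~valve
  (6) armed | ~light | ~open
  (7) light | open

open = False; valve = True; light = True; armed = True

Unit clause (light) forces light = True.
In (armed | ~light) only armed is left, so armed = True.
Set open = False.
Set valve = True.
Check each clause:
  (light): light holds.
  (light | ~open): light holds.
  (~armed | light | open): light holds.
  (armed | ~light): armed holds.
  (~armed | ~open | ~valve): ~open holds.
  (armed | ~light | ~open): armed holds.
  (light | open): light holds.
All clauses satisfied.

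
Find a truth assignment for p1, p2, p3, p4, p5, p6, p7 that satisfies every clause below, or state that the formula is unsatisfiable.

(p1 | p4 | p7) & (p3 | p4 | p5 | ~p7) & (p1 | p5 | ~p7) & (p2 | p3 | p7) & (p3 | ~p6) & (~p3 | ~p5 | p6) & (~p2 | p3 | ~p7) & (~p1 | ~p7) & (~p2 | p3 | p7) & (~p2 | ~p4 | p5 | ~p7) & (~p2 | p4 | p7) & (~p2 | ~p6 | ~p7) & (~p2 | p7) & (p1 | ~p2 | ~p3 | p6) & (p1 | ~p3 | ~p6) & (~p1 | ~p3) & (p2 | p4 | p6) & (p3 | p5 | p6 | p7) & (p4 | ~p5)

p1 = False; p2 = False; p3 = False; p4 = True; p5 = True; p6 = False; p7 = True

Try p1 = True:
  (~p1 | ~p7) forces p7 = False.
  (~p2 | p7) forces p2 = False.
  (p2 | p3 | p7) forces p3 = True.
  clause (~p1 | ~p3) is falsified — backtrack.
So p1 = False.
Set p2 = False.
Set p3 = False.
  then (p2 | p3 | p7) forces p7 = True.
  then (p3 | ~p6) forces p6 = False.
  then (p2 | p4 | p6) forces p4 = True.
  then (p1 | p5 | ~p7) forces p5 = True.
All clauses satisfied.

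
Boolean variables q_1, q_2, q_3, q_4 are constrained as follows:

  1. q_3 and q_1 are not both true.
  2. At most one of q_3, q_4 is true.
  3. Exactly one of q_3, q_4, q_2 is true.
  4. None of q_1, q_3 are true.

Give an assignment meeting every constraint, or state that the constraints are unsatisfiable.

q_1 = False, q_2 = False, q_3 = False, q_4 = True

  (1) q_3=F, q_1=F — not both ✓
  (2) {q_3, q_4}: 1 true — at most one ✓
  (3) {q_3, q_4, q_2}: 1 true — exactly one ✓
  (4) {q_1, q_3}: 0 true — none ✓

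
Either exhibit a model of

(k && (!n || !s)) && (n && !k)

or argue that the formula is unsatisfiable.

The formula is unsatisfiable.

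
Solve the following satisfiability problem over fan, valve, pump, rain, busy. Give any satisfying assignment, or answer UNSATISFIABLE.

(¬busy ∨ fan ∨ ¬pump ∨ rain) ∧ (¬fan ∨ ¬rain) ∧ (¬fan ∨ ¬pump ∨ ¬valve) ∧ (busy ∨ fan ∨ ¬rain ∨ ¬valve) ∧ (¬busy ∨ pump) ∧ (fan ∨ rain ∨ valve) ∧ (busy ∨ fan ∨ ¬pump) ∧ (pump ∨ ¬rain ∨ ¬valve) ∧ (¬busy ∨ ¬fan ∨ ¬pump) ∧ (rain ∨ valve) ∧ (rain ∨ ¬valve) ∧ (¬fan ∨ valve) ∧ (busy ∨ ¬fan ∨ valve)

Try fan = True:
  (¬fan ∨ ¬rain) forces rain = False.
  (rain ∨ valve) forces valve = True.
  clause (rain ∨ ¬valve) is falsified — backtrack.
So fan = False.
Set valve = True.
  then (rain ∨ ¬valve) forces rain = True.
  then (busy ∨ fan ∨ ¬rain ∨ ¬valve) forces busy = True.
  then (¬busy ∨ pump) forces pump = True.
All clauses satisfied.

fan: False; valve: True; pump: True; rain: True; busy: True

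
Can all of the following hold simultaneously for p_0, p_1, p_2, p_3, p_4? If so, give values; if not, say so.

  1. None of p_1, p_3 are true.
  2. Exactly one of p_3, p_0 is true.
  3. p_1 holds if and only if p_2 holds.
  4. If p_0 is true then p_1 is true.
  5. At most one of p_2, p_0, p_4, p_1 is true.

Case p_1 = True:
  Constraint (1) is violated (p_1=T) — contradiction.
Case p_1 = False:
  (1) forces p_3 = False.
  (2) with p_3=F forces p_0 = True.
  Constraint (4) is violated (p_0=T, p_1=F) — contradiction.
Both cases fail — unsatisfiable.

Unsatisfiable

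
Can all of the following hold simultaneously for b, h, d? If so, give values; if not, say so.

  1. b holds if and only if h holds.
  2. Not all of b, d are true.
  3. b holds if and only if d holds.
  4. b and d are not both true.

b = False; h = False; d = False

  (1) b=F, h=F — same ✓
  (2) {b, d}: 0/2 true — not all ✓
  (3) b=F, d=F — same ✓
  (4) b=F, d=F — not both ✓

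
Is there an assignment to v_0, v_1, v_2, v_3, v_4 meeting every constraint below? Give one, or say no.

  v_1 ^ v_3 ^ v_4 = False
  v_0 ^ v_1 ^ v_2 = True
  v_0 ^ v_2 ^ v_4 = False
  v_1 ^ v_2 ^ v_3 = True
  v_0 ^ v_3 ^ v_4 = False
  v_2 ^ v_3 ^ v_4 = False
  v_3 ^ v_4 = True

v_0 = True; v_1 = True; v_2 = True; v_3 = True; v_4 = False

v_1 ^ v_3 ^ v_4 = T ^ T ^ F = False ✓
v_0 ^ v_1 ^ v_2 = T ^ T ^ T = True ✓
v_0 ^ v_2 ^ v_4 = T ^ T ^ F = False ✓
v_1 ^ v_2 ^ v_3 = T ^ T ^ T = True ✓
v_0 ^ v_3 ^ v_4 = T ^ T ^ F = False ✓
v_2 ^ v_3 ^ v_4 = T ^ T ^ F = False ✓
v_3 ^ v_4 = T ^ F = True ✓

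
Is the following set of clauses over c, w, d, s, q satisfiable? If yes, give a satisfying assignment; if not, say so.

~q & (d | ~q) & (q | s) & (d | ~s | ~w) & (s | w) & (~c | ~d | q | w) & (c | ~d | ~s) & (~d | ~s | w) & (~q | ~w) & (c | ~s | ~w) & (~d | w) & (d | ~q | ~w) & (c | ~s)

c = True, w = False, d = False, s = True, q = False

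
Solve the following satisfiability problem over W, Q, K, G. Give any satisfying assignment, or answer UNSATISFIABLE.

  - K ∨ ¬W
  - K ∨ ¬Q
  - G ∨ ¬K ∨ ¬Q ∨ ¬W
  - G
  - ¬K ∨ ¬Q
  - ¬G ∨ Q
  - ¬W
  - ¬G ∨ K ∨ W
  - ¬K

Unsatisfiable — no assignment works.

Case Q = True:
  (K ∨ ¬Q) forces K = True.
  Clause (¬K ∨ ¬Q) is falsified — contradiction.
Case Q = False:
  (G) forces G = True.
  Clause (¬G ∨ Q) is falsified — contradiction.
Both cases fail, so the formula is unsatisfiable.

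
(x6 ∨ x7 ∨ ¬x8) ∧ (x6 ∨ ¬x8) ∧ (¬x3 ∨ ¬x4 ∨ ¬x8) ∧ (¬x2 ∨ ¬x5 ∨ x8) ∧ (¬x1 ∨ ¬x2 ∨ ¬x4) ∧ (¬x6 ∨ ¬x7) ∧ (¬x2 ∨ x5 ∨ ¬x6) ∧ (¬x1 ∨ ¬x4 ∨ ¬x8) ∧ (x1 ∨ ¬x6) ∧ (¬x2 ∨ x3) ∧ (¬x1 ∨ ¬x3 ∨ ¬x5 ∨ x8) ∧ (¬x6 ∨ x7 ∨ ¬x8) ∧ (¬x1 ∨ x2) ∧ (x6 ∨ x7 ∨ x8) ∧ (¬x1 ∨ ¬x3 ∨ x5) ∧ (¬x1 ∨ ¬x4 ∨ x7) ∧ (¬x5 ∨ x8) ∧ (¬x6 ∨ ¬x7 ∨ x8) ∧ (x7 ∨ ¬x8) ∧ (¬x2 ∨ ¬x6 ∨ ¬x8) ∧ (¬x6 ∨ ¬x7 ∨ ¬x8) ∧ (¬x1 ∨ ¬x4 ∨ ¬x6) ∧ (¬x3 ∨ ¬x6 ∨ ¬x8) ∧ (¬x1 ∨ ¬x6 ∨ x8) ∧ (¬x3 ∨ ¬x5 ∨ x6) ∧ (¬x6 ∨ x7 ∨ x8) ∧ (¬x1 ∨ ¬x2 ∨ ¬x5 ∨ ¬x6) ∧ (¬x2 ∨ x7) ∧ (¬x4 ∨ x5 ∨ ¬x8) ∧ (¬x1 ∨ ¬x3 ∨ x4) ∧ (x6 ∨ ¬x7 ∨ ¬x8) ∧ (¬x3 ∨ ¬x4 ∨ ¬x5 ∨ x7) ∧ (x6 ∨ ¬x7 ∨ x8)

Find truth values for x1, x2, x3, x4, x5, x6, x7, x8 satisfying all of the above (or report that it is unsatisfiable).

Case x7 = True:
  (¬x6 ∨ ¬x7) forces x6 = False.
  (x6 ∨ ¬x8) forces x8 = False.
  Clause (x6 ∨ ¬x7 ∨ x8) is falsified — contradiction.
Case x7 = False:
  (x7 ∨ ¬x8) forces x8 = False.
  (x6 ∨ x7 ∨ x8) forces x6 = True.
  Clause (¬x6 ∨ x7 ∨ x8) is falsified — contradiction.
Both cases fail, so the formula is unsatisfiable.

No satisfying assignment exists.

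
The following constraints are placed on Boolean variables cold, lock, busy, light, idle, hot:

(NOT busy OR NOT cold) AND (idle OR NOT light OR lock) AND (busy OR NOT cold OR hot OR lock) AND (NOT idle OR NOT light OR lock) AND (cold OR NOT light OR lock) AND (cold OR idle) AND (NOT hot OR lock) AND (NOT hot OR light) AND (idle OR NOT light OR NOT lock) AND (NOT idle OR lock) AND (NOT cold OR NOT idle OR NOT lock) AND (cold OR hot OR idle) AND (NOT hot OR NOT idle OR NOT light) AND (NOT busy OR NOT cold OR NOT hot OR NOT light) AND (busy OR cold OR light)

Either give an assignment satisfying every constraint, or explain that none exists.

cold: False, lock: True, busy: True, light: True, idle: True, hot: False

Set cold = False.
  then (cold OR idle) forces idle = True.
  then (NOT idle OR lock) forces lock = True.
Set busy = True.
Set light = True.
  then (NOT hot OR NOT idle OR NOT light) forces hot = False.
All clauses satisfied.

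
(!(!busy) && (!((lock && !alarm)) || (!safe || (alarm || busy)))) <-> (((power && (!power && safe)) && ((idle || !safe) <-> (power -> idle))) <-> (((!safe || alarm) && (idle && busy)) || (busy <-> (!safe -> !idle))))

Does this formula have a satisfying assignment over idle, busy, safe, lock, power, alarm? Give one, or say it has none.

idle = True, busy = False, safe = False, lock = False, power = False, alarm = True

  (!(!busy) && (!((lock && !alarm)) || (!safe || (alarm || busy)))) <-> (((power && (!power && safe)) && ((idle || !safe) <-> (power -> idle))) <-> (((!safe || alarm) && (idle && busy)) || (busy <-> (!safe -> !idle)))) = True
    !(!busy) && (!((lock && !alarm)) || (!safe || (alarm || busy))) = False
      !(!busy) = False
        !busy = True
      !((lock && !alarm)) || (!safe || (alarm || busy)) = True
        !((lock && !alarm)) = True
          lock && !alarm = False
            !alarm = False
        !safe || (alarm || busy) = True
          !safe = True
          alarm || busy = True
    ((power && (!power && safe)) && ((idle || !safe) <-> (power -> idle))) <-> (((!safe || alarm) && (idle && busy)) || (busy <-> (!safe -> !idle))) = False
      (power && (!power && safe)) && ((idle || !safe) <-> (power -> idle)) = False
        power && (!power && safe) = False
          !power && safe = False
            !power = True
        (idle || !safe) <-> (power -> idle) = True
          idle || !safe = True
            !safe = True
          power -> idle = True
      ((!safe || alarm) && (idle && busy)) || (busy <-> (!safe -> !idle)) = True
        (!safe || alarm) && (idle && busy) = False
          !safe || alarm = True
            !safe = True
          idle && busy = False
        busy <-> (!safe -> !idle) = True
          !safe -> !idle = False
            !safe = True
            !idle = False
The formula evaluates to True.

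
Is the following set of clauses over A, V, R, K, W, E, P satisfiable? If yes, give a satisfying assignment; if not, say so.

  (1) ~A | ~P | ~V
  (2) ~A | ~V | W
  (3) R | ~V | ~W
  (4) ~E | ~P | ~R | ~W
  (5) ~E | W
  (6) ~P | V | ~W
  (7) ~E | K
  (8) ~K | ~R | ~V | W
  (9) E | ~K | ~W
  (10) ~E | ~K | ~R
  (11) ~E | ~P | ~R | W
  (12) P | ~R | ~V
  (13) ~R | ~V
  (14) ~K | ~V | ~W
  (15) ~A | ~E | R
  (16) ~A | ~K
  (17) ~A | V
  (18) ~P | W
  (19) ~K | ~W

A = False, V = False, R = True, K = False, W = False, E = False, P = False

Set A = False.
Set V = False.
Set R = True.
Set K = False.
  then (~E | K) forces E = False.
Set W = False.
  then (~P | W) forces P = False.
All clauses satisfied.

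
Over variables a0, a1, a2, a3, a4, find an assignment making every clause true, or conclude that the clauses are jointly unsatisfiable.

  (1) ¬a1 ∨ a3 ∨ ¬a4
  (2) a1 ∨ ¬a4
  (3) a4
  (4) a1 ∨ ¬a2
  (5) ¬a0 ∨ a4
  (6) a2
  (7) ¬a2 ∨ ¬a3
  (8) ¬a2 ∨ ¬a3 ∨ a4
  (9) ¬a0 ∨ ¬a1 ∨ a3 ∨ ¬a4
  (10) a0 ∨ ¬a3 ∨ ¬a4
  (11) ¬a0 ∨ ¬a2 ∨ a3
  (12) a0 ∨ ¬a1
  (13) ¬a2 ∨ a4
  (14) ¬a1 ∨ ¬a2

Unsatisfiable

Case a2 = True:
  (a4) forces a4 = True.
  (a1 ∨ ¬a4) forces a1 = True.
  Clause (¬a1 ∨ ¬a2) is falsified — contradiction.
Case a2 = False:
  Clause (a2) is falsified — contradiction.
Both cases fail, so the formula is unsatisfiable.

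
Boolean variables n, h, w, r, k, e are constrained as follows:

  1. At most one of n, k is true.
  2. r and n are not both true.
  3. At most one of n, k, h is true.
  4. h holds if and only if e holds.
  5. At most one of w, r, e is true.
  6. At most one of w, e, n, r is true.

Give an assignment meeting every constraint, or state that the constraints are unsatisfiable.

n: False, h: False, w: False, r: True, k: False, e: False

  (1) {n, k}: 0 true — at most one ✓
  (2) r=T, n=F — not both ✓
  (3) {n, k, h}: 0 true — at most one ✓
  (4) h=F, e=F — same ✓
  (5) {w, r, e}: 1 true — at most one ✓
  (6) {w, e, n, r}: 1 true — at most one ✓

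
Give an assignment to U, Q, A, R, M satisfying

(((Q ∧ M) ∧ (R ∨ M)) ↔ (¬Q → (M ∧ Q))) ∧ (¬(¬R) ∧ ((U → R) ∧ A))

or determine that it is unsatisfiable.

U = False, Q = False, A = True, R = True, M = False

  ((Q ∧ M) ∧ (R ∨ M)) ↔ (¬Q → (M ∧ Q)) = True
    (Q ∧ M) ∧ (R ∨ M) = False
      Q ∧ M = False
      R ∨ M = True
    ¬Q → (M ∧ Q) = False
      ¬Q = True
      M ∧ Q = False
  ¬(¬R) ∧ ((U → R) ∧ A) = True
    ¬(¬R) = True
      ¬R = False
    (U → R) ∧ A = True
      U → R = True
Both conjuncts True, so the formula holds.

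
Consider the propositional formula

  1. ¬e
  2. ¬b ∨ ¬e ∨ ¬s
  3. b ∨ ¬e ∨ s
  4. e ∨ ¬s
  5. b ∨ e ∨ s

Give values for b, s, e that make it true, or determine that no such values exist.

Unit clause (¬e) forces e = False.
In (e ∨ ¬s) only ¬s is left, so s = False.
In (b ∨ e ∨ s) only b is left, so b = True.
Check each clause:
  (¬e): ¬e holds.
  (¬b ∨ ¬e ∨ ¬s): ¬e holds.
  (b ∨ ¬e ∨ s): b holds.
  (e ∨ ¬s): ¬s holds.
  (b ∨ e ∨ s): b holds.
All clauses satisfied.

b = True, s = False, e = False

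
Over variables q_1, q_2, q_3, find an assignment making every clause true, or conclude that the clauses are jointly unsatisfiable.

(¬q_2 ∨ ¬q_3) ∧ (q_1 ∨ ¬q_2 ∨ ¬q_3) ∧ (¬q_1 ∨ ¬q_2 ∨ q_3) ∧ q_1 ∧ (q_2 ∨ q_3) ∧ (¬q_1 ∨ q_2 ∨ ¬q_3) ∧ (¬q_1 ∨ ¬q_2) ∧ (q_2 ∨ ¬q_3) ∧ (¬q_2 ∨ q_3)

No satisfying assignment exists.

Case q_1 = True:
  (¬q_1 ∨ ¬q_2) forces q_2 = False.
  (q_2 ∨ q_3) forces q_3 = True.
  Clause (¬q_1 ∨ q_2 ∨ ¬q_3) is falsified — contradiction.
Case q_1 = False:
  Clause (q_1) is falsified — contradiction.
Both cases fail, so the formula is unsatisfiable.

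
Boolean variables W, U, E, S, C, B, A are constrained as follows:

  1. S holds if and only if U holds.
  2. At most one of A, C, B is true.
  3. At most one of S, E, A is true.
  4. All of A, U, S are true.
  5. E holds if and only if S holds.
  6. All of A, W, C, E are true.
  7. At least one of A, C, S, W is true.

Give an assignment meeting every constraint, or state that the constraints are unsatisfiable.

Case E = True:
  (3) with E=T forces S = False.
  Constraint (4) is violated (S=F) — contradiction.
Case E = False:
  Constraint (6) is violated (E=F) — contradiction.
Both cases fail — unsatisfiable.

UNSATISFIABLE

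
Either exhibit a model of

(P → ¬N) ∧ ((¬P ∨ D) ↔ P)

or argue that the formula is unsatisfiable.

P = True, D = True, N = False

  P → ¬N = True
    ¬N = True
  (¬P ∨ D) ↔ P = True
    ¬P ∨ D = True
      ¬P = False
Both conjuncts True, so the formula holds.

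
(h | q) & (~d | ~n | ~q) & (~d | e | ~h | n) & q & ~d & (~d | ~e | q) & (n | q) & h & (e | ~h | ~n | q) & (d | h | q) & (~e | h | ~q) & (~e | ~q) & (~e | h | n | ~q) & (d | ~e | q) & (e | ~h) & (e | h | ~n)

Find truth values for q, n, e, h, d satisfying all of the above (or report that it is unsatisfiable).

No satisfying assignment exists.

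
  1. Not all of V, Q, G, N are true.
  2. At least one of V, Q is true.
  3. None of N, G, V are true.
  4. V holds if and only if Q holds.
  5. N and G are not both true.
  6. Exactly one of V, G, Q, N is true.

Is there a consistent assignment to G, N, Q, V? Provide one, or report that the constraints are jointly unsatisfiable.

Case V = True:
  Constraint (3) is violated (V=T) — contradiction.
Case V = False:
  (2) with V=F forces Q = True.
  Constraint (4) is violated (V=F, Q=T) — contradiction.
Both cases fail — unsatisfiable.

The formula is unsatisfiable.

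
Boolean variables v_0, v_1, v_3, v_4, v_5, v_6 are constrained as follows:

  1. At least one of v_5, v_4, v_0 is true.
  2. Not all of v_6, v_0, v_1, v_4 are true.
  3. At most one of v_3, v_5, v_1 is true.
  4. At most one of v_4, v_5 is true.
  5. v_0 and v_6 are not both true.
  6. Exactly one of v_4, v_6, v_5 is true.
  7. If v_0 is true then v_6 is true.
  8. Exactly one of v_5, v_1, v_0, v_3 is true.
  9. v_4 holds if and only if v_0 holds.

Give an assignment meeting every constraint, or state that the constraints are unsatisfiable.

v_0=F, v_1=F, v_3=F, v_4=F, v_5=T, v_6=F

  (1) {v_5, v_4, v_0}: 1 true — at least one ✓
  (2) {v_6, v_0, v_1, v_4}: 0/4 true — not all ✓
  (3) {v_3, v_5, v_1}: 1 true — at most one ✓
  (4) {v_4, v_5}: 1 true — at most one ✓
  (5) v_0=F, v_6=F — not both ✓
  (6) {v_4, v_6, v_5}: 1 true — exactly one ✓
  (7) v_0=F ⇒ v_6: vacuous ✓
  (8) {v_5, v_1, v_0, v_3}: 1 true — exactly one ✓
  (9) v_4=F, v_0=F — same ✓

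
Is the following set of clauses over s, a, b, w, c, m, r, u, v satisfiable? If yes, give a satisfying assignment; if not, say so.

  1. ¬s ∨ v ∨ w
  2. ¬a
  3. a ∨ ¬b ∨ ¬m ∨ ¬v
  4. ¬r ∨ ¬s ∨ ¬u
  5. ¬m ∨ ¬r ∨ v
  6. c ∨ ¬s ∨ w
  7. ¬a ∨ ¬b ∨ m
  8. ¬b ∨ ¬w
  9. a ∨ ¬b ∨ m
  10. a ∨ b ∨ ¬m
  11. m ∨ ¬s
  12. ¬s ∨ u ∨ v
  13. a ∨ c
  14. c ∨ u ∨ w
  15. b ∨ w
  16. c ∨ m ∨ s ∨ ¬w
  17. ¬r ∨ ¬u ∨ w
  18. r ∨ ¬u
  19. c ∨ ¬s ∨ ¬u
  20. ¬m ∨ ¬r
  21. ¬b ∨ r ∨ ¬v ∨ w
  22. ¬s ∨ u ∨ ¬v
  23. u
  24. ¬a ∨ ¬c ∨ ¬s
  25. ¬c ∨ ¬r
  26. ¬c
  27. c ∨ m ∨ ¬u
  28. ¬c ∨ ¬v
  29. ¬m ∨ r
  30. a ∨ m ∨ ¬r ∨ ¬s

Unsatisfiable

Case a = True:
  Clause (¬a) is falsified — contradiction.
Case a = False:
  (a ∨ c) forces c = True.
  Clause (¬c) is falsified — contradiction.
Both cases fail, so the formula is unsatisfiable.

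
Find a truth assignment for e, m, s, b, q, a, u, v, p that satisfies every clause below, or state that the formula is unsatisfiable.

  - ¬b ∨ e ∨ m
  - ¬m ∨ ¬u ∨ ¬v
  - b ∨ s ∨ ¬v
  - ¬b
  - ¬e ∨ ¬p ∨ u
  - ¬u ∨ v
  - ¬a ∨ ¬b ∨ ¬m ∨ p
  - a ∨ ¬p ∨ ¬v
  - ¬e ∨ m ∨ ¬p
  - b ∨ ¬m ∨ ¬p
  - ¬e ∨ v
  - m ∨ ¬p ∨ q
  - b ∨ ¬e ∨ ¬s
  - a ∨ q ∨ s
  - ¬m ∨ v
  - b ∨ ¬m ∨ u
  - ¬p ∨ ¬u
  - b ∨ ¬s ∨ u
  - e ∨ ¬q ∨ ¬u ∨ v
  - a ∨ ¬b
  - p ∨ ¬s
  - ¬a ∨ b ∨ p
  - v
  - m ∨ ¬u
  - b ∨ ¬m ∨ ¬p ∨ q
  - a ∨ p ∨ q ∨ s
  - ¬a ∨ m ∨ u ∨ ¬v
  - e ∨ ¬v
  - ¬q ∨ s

Case b = True:
  Clause (¬b) is falsified — contradiction.
Case b = False:
  (v) forces v = True.
  (b ∨ s ∨ ¬v) forces s = True.
  (b ∨ ¬e ∨ ¬s) forces e = False.
  Clause (e ∨ ¬v) is falsified — contradiction.
Both cases fail, so the formula is unsatisfiable.

The formula is unsatisfiable.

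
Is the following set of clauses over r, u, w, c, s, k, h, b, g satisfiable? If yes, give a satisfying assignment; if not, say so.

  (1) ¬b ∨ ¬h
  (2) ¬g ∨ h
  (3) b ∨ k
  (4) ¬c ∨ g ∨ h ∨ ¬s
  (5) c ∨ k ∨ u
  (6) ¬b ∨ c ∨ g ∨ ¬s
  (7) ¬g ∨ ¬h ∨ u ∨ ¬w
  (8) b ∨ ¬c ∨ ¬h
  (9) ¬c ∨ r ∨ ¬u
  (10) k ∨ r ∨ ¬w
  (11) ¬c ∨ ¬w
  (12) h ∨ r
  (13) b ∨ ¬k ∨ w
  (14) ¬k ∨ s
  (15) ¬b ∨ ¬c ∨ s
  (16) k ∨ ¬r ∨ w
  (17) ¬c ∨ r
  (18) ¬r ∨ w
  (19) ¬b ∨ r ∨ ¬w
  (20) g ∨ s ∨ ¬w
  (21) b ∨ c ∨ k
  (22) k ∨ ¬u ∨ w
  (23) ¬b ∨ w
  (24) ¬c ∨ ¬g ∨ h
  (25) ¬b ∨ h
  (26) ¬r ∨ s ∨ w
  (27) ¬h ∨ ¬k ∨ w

r = False, u = True, w = True, c = False, s = True, k = True, h = True, b = False, g = False

Set r = False.
  then (h ∨ r) forces h = True.
  then (¬c ∨ r) forces c = False.
  then (¬b ∨ ¬h) forces b = False.
  then (b ∨ k) forces k = True.
  then (b ∨ ¬k ∨ w) forces w = True.
  then (¬k ∨ s) forces s = True.
Set u = True.
Set g = False.
All clauses satisfied.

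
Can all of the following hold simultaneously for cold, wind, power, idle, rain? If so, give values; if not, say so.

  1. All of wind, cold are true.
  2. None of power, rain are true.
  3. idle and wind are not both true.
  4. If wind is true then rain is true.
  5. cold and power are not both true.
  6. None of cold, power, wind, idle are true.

Case cold = True:
  Constraint (6) is violated (cold=T) — contradiction.
Case cold = False:
  Constraint (1) is violated (cold=F) — contradiction.
Both cases fail — unsatisfiable.

The formula is unsatisfiable.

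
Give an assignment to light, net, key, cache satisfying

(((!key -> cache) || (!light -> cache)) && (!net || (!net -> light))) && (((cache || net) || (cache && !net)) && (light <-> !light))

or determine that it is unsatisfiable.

UNSATISFIABLE

The conjunct light <-> !light is unsatisfiable on its own:
  light=F: evaluates to False.
  light=T: evaluates to False.
So the whole conjunction is unsatisfiable.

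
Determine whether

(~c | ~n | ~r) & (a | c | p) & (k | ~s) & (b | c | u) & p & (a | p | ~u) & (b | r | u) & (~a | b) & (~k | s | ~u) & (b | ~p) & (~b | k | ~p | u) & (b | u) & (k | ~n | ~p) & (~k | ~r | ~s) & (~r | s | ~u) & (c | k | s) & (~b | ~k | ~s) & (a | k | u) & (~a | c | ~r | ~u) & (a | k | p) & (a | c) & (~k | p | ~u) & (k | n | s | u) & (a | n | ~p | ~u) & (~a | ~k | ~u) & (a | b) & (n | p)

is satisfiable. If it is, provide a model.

Unit clause (p) forces p = True.
In (b | ~p) only b is left, so b = True.
Set s = False.
Set a = True.
Set k = True.
  then (~k | s | ~u) forces u = False.
Set r = True.
Set c = False.
Set n = True.
All clauses satisfied.

s=F, a=T, k=T, r=T, u=F, b=T, c=F, n=T, p=T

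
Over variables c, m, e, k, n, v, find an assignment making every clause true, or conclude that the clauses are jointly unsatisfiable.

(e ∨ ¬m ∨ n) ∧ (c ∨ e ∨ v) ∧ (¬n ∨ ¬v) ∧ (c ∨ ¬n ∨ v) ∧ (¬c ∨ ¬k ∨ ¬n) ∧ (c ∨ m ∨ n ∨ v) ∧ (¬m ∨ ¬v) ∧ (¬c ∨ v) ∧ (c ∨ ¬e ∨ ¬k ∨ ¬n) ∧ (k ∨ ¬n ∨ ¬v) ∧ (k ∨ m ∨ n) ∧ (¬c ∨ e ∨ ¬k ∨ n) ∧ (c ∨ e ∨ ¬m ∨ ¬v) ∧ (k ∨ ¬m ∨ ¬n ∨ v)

Set c = False.
Set m = False.
Set e = True.
Try k = False:
  (k ∨ m ∨ n) forces n = True.
  (¬n ∨ ¬v) forces v = False.
  clause (c ∨ ¬n ∨ v) is falsified — backtrack.
So k = True.
  then (c ∨ ¬e ∨ ¬k ∨ ¬n) forces n = False.
  then (c ∨ m ∨ n ∨ v) forces v = True.
All clauses satisfied.

c: False, m: False, e: True, k: True, n: False, v: True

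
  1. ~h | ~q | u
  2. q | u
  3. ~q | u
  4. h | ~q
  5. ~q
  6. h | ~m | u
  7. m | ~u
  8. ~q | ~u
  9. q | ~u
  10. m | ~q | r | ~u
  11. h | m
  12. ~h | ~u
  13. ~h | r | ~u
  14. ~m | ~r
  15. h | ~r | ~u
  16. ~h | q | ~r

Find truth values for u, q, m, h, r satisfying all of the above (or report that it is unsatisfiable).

The formula is unsatisfiable.

Case q = True:
  Clause (~q) is falsified — contradiction.
Case q = False:
  (q | u) forces u = True.
  Clause (q | ~u) is falsified — contradiction.
Both cases fail, so the formula is unsatisfiable.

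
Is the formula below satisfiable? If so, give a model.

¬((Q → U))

Q = True, U = False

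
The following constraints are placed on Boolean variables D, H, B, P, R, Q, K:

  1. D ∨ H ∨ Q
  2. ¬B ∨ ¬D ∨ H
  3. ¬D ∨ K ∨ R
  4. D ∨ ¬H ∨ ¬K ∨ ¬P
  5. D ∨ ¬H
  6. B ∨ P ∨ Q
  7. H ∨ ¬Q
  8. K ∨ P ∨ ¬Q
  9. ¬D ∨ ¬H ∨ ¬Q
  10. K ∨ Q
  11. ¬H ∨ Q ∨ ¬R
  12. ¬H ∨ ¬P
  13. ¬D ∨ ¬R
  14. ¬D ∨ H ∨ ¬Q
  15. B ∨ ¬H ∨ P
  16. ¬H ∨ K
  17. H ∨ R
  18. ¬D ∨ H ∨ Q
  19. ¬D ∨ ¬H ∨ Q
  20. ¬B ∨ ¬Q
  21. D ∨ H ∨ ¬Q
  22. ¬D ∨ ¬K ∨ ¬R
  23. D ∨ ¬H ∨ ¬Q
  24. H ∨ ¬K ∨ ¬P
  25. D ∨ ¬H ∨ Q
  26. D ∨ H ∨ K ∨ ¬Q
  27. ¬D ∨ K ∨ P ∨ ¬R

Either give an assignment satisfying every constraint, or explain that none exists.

Case H = True:
  (D ∨ ¬H) forces D = True.
  (¬D ∨ ¬H ∨ ¬Q) forces Q = False.
  Clause (¬D ∨ ¬H ∨ Q) is falsified — contradiction.
Case H = False:
  (H ∨ ¬Q) forces Q = False.
  (D ∨ H ∨ Q) forces D = True.
  Clause (¬D ∨ H ∨ Q) is falsified — contradiction.
Both cases fail, so the formula is unsatisfiable.

The formula is unsatisfiable.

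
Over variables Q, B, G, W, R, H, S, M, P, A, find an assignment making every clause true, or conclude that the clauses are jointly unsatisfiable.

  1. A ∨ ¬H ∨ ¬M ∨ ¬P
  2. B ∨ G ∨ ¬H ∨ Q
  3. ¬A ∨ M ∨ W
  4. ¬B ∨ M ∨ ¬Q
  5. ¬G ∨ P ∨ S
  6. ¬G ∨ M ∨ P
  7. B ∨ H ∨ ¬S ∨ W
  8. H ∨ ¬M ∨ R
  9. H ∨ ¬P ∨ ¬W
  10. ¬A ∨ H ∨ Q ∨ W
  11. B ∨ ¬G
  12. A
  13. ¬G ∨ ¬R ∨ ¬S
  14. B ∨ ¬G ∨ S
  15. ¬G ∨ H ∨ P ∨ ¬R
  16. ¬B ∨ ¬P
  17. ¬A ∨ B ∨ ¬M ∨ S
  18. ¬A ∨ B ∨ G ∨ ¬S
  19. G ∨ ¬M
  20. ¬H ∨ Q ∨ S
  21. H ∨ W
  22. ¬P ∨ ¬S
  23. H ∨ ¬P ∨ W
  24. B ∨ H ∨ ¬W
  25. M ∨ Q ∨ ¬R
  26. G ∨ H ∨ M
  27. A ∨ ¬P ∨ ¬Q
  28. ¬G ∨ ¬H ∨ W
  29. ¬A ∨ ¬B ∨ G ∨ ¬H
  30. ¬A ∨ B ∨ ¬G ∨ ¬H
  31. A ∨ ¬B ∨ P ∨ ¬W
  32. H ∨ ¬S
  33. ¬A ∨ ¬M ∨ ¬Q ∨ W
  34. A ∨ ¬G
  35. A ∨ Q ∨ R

Q=T, B=F, G=F, W=T, R=F, H=T, S=F, M=F, P=F, A=T

Unit clause (A) forces A = True.
Set Q = True.
Set B = False.
  then (B ∨ ¬G) forces G = False.
  then (¬A ∨ B ∨ G ∨ ¬S) forces S = False.
  then (G ∨ ¬M) forces M = False.
  then (G ∨ H ∨ M) forces H = True.
  then (¬A ∨ M ∨ W) forces W = True.
Set R = False.
Set P = False.
All clauses satisfied.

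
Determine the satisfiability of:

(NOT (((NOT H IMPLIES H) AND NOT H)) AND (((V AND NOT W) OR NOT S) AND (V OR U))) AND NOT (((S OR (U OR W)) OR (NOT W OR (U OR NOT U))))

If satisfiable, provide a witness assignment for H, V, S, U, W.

The formula is unsatisfiable.

The conjunct NOT (((S OR (U OR W)) OR (NOT W OR (U OR NOT U)))) is unsatisfiable on its own:
  S=F, U=F, W=F: evaluates to False.
  S=F, U=F, W=T: evaluates to False.
  S=F, U=T, W=F: evaluates to False.
  S=F, U=T, W=T: evaluates to False.
  S=T, U=F, W=F: evaluates to False.
  S=T, U=F, W=T: evaluates to False.
  S=T, U=T, W=F: evaluates to False.
  S=T, U=T, W=T: evaluates to False.
So the whole conjunction is unsatisfiable.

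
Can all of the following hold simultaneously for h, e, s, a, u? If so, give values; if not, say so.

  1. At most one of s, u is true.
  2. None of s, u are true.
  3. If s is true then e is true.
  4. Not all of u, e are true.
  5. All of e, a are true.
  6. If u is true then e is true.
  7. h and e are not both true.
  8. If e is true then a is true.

h=F, e=T, s=F, a=T, u=F

  (1) {s, u}: 0 true — at most one ✓
  (2) {s, u}: 0 true — none ✓
  (3) s=F ⇒ e: vacuous ✓
  (4) {u, e}: 1/2 true — not all ✓
  (5) {e, a}: all 2 true ✓
  (6) u=F ⇒ e: vacuous ✓
  (7) h=F, e=T — not both ✓
  (8) e=T ⇒ a: T ✓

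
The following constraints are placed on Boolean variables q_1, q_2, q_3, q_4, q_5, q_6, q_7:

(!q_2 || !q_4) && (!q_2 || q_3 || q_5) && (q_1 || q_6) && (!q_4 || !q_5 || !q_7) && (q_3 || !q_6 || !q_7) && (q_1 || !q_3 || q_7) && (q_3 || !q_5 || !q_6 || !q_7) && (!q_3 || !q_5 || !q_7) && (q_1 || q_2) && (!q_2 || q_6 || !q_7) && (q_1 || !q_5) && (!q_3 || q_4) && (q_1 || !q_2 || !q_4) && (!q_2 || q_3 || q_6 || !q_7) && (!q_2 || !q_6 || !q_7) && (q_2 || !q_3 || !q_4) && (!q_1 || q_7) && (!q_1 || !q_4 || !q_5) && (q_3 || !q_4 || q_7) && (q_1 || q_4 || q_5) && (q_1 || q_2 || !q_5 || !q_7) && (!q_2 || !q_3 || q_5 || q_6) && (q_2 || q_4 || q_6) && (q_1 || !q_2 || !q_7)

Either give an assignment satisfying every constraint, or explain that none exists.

q_1 = True; q_2 = False; q_3 = False; q_4 = True; q_5 = False; q_6 = False; q_7 = True

Set q_1 = True.
  then (!q_1 || q_7) forces q_7 = True.
Try q_2 = True:
  (!q_2 || !q_4) forces q_4 = False.
  (!q_2 || q_6 || !q_7) forces q_6 = True.
  clause (!q_2 || !q_6 || !q_7) is falsified — backtrack.
So q_2 = False.
Set q_3 = False.
  then (q_3 || !q_6 || !q_7) forces q_6 = False.
  then (q_2 || q_4 || q_6) forces q_4 = True.
  then (!q_4 || !q_5 || !q_7) forces q_5 = False.
All clauses satisfied.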